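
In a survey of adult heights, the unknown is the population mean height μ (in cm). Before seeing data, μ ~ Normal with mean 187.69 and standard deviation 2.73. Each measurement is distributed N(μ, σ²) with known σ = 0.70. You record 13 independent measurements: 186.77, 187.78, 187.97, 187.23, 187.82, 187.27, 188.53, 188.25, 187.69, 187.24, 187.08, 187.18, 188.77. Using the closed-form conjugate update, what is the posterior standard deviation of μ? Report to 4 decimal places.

0.1937

For Normal data with known variance σ², a Normal(μ₀, σ₀²) prior on μ is conjugate. Posterior precision = 1/σ₀² + n/σ²; posterior mean is the precision-weighted average of μ₀ and x̄.
σ₀² = 2.73² = 7.4529, σ² = 0.70² = 0.49; σ² + n·σ₀² = 0.49 + 13·7.4529 = 97.3777.
Posterior precision = 1/σ₀² + n/σ² = 1/7.4529 + 13/0.49 = (σ² + n·σ₀²)/(σ₀²σ²) = 97.3777/(7.4529·0.49); posterior variance σₙ² = σ₀²σ²/(σ² + n·σ₀²) = 7.4529·0.49/97.3777 = 0.037503.
Posterior SD = √σₙ² = √(7.4529·0.49/97.3777) = 0.1937.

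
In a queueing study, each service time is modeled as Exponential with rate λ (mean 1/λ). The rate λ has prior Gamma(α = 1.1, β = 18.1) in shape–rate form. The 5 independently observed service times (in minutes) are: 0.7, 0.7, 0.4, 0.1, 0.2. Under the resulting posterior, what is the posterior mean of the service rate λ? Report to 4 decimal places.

With a Gamma(shape α, rate β) prior on the exponential rate λ, the posterior after n observations with total T = Σxᵢ is Gamma(α+n, β+T).
Sum of observations T = 2.1 minutes; n = 5.
Posterior: Gamma(1.1+5, 18.1+2.1) = Gamma(6.1, 20.2).
Posterior mean of λ = α/β = 6.1/20.2 = 0.3020.

0.3020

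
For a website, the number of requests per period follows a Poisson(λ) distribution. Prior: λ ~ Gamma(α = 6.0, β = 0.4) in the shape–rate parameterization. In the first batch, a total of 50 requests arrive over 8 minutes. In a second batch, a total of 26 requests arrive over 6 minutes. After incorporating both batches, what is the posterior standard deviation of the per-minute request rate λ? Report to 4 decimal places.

0.6288

With a Gamma(shape α, rate β) prior, the Poisson likelihood is conjugate: the posterior is Gamma(α + ΣXᵢ, β + n).
After batch 1: Gamma(α+S, β+n) = Gamma(6.0+50, 0.4+8) = Gamma(56.0, 8.4).
After batch 2: Gamma(α+S, β+n) = Gamma(56.0+26, 8.4+6) = Gamma(82.0, 14.4).
SD = √α/β = √82.0/14.4 = 0.6288.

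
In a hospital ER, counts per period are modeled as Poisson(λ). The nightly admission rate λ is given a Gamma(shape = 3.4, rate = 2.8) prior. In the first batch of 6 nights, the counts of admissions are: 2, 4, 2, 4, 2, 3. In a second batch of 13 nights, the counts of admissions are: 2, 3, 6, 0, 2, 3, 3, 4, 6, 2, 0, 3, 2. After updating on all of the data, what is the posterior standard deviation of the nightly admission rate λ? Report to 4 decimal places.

With a Gamma(shape α, rate β) prior, the Poisson likelihood is conjugate: the posterior is Gamma(α + ΣXᵢ, β + n).
Batch 1: sum of counts S = 17 over n = 6 nights.
After batch 1: Gamma(α+S, β+n) = Gamma(3.4+17, 2.8+6) = Gamma(20.4, 8.8).
Batch 2: sum of counts S = 36 over n = 13 nights.
After batch 2: Gamma(α+S, β+n) = Gamma(20.4+36, 8.8+13) = Gamma(56.4, 21.8).
SD = √α/β = √56.4/21.8 = 0.3445.

0.3445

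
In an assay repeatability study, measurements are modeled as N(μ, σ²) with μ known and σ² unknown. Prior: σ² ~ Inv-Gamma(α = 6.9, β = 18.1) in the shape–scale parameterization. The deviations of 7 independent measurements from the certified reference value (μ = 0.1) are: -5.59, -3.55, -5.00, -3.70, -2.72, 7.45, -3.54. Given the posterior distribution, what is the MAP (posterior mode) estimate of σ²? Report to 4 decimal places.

With known mean μ and an Inverse-Gamma(α, β) prior on σ², the Normal likelihood is conjugate: posterior is Inv-Gamma(α + n/2, β + Σ(xᵢ−μ)²/2).
Σ(xᵢ−μ)² = (-5.59)² + (-3.55)² + (-5.00)² + (-3.70)² + (-2.72)² + (7.45)² + (-3.54)² = 157.9731.
Posterior: Inv-Gamma(6.9 + 7/2, 18.1 + 157.9731/2) = Inv-Gamma(10.40, 97.08655).
Mode = β/(α+1) = 97.08655/11.40 = 8.5164.

8.5164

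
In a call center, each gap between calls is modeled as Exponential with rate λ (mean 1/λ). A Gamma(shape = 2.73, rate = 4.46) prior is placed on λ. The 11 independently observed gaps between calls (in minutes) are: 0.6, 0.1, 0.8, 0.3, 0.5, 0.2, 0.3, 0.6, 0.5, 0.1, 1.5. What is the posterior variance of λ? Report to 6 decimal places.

0.138405

With a Gamma(shape α, rate β) prior on the exponential rate λ, the posterior after n observations with total T = Σxᵢ is Gamma(α+n, β+T).
Sum of observations T = 5.5 minutes; n = 11.
Posterior: Gamma(2.73+11, 4.46+5.5) = Gamma(13.73, 9.96).
Var = α/β² = 0.138405.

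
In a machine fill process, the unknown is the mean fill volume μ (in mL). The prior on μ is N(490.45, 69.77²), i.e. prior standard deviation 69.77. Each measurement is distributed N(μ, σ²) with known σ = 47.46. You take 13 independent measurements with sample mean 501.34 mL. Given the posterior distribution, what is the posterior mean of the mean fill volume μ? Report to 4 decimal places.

For Normal data with known variance σ², a Normal(μ₀, σ₀²) prior on μ is conjugate. Posterior precision = 1/σ₀² + n/σ²; posterior mean is the precision-weighted average of μ₀ and x̄.
n·x̄ = 13·501.34 = 6517.42.
σ₀² = 69.77² = 4867.8529, σ² = 47.46² = 2252.4516; σ² + n·σ₀² = 2252.4516 + 13·4867.8529 = 65534.5393.
Posterior mean = (μ₀/σ₀² + n·x̄/σ²)/(1/σ₀² + n/σ²) = (σ²·μ₀ + σ₀²·n·x̄)/(σ² + n·σ₀²) = (2252.4516·490.45 + 4867.8529·6517.42)/65534.5393 = 32830556.734738/65534.5393 = 500.9657.

500.9657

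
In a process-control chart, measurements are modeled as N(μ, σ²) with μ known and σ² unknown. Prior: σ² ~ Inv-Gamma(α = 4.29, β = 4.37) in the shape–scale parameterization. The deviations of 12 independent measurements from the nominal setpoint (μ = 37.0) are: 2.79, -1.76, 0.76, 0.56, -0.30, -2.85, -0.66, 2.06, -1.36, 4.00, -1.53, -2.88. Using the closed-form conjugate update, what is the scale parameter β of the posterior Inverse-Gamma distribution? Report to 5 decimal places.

With known mean μ and an Inverse-Gamma(α, β) prior on σ², the Normal likelihood is conjugate: posterior is Inv-Gamma(α + n/2, β + Σ(xᵢ−μ)²/2).
Σ(xᵢ−μ)² = (2.79)² + (-1.76)² + (0.76)² + (0.56)² + (-0.30)² + (-2.85)² + (-0.66)² + (2.06)² + (-1.36)² + (4.00)² + (-1.53)² + (-2.88)² = 53.1495.
Posterior: Inv-Gamma(4.29 + 12/2, 4.37 + 53.1495/2) = Inv-Gamma(10.29, 30.94475).
Posterior β = 30.94475.

30.94475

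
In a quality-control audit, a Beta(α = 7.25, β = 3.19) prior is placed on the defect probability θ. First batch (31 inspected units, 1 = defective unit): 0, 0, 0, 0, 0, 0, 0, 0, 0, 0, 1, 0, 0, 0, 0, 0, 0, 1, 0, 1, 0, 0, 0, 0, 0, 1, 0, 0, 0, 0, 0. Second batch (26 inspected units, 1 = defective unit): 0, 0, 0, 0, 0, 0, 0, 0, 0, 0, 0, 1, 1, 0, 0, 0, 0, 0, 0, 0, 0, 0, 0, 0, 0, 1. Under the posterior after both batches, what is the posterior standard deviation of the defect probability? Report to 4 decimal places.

0.0493

The Beta prior is conjugate to a Binomial/Bernoulli likelihood; the update adds successes to α and failures to β.
After batch 1: Beta(7.25+4, 3.19+27) = Beta(11.25, 30.19).
After batch 2: Beta(11.25+3, 30.19+23) = Beta(14.25, 53.19).
Var = αβ/((α+β)²(α+β+1)) = 14.25·53.19/(67.44²·68.44) = 0.00243500; SD = √0.00243500 = 0.0493.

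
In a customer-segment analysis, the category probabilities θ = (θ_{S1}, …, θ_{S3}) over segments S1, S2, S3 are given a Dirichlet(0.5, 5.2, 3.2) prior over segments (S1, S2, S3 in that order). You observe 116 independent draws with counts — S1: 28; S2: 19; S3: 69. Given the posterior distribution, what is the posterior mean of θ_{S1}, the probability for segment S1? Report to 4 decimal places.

0.2282

The Dirichlet prior is conjugate to the Multinomial likelihood: each posterior αⱼ = prior αⱼ + observed count nⱼ.
Posterior concentration: (28.5, 24.2, 72.2), total = 124.9.
E[θ_{S1}|data] = α_{S1}/Σα = 28.5/124.9 = 0.2282.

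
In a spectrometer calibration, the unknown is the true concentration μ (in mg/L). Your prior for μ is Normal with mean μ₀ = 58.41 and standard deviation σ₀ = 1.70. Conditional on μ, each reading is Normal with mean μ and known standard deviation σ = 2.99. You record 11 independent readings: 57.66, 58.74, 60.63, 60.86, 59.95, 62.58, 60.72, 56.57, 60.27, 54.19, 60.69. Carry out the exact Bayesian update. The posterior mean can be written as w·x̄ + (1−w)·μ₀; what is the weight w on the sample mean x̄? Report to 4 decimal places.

0.7805

For Normal data with known variance σ², a Normal(μ₀, σ₀²) prior on μ is conjugate. Posterior precision = 1/σ₀² + n/σ²; posterior mean is the precision-weighted average of μ₀ and x̄.
σ₀² = 1.70² = 2.89, σ² = 2.99² = 8.9401. Prior precision 1/σ₀² = 1/2.89; data precision n/σ² = 11/8.9401.
w = (n/σ²)/(1/σ₀² + n/σ²) = n·σ₀²/(σ² + n·σ₀²) = 11·2.89/(8.9401 + 11·2.89) = 31.79/40.7301 = 0.7805.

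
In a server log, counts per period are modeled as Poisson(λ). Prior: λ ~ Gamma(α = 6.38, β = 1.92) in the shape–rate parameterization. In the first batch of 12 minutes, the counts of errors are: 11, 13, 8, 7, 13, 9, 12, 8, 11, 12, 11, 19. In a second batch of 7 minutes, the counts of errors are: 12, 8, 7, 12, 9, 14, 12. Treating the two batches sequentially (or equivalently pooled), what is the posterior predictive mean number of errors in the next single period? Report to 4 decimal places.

With a Gamma(shape α, rate β) prior, the Poisson likelihood is conjugate: the posterior is Gamma(α + ΣXᵢ, β + n).
Batch 1: sum of counts S = 134 over n = 12 minutes.
After batch 1: Gamma(α+S, β+n) = Gamma(6.38+134, 1.92+12) = Gamma(140.38, 13.92).
Batch 2: sum of counts S = 74 over n = 7 minutes.
After batch 2: Gamma(α+S, β+n) = Gamma(140.38+74, 13.92+7) = Gamma(214.38, 20.92).
The predictive distribution for one future period is NegBinom with mean α/β = 10.2476.

10.2476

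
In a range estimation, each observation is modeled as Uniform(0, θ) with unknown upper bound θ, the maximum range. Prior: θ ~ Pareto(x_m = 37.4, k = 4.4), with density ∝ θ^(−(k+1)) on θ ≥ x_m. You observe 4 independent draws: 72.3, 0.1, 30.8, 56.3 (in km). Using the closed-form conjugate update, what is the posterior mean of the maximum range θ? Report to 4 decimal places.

82.0703

A Pareto(scale x_m, shape k) prior on the upper bound θ of Uniform(0, θ) is conjugate: posterior is Pareto(max(x_m, max xᵢ), k + n).
Sample maximum = 72.3; prior scale x_m = 37.4 → posterior scale = max = 72.3.
Posterior shape = 4.4 + 4 = 8.4.
E[θ|data] = k·x_m/(k−1) = 8.4·72.3/7.4 = 82.0703.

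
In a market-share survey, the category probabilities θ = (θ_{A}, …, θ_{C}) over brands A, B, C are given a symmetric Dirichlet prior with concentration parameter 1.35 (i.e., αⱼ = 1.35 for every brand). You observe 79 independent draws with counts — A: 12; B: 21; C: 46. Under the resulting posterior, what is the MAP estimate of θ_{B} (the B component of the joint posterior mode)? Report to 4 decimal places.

The Dirichlet prior is conjugate to the Multinomial likelihood: each posterior αⱼ = prior αⱼ + observed count nⱼ.
Posterior concentration: (13.35, 22.35, 47.35), total = 83.05.
Joint mode component: (α_{B}−1)/(Σα−K) = 21.35/80.05 = 0.2667.

0.2667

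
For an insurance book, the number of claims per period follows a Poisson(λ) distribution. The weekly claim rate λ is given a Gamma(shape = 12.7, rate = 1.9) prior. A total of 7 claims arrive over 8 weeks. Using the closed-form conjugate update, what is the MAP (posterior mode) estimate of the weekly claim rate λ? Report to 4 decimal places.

1.8889

With a Gamma(shape α, rate β) prior, the Poisson likelihood is conjugate: the posterior is Gamma(α + ΣXᵢ, β + n).
Posterior: Gamma(α+S, β+n) = Gamma(12.7+7, 1.9+8) = Gamma(19.7, 9.9).
Mode of Gamma(α,β) for α≥1 is (α−1)/β = 18.7/9.9 = 1.8889.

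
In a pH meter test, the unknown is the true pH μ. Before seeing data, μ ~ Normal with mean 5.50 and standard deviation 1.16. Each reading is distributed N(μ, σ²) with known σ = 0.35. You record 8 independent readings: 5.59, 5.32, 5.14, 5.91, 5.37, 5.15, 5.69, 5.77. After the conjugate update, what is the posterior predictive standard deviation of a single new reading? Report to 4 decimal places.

0.3710

For Normal data with known variance σ², a Normal(μ₀, σ₀²) prior on μ is conjugate. Posterior precision = 1/σ₀² + n/σ²; posterior mean is the precision-weighted average of μ₀ and x̄.
σ₀² = 1.16² = 1.3456, σ² = 0.35² = 0.1225; σ² + n·σ₀² = 0.1225 + 8·1.3456 = 10.8873.
Posterior precision = 1/σ₀² + n/σ² = 1/1.3456 + 8/0.1225 = (σ² + n·σ₀²)/(σ₀²σ²) = 10.8873/(1.3456·0.1225); posterior variance σₙ² = σ₀²σ²/(σ² + n·σ₀²) = 1.3456·0.1225/10.8873 = 0.015140.
Predictive variance for one new observation = σₙ² + σ² = 1.3456·0.1225/10.8873 + 0.1225 = σ²·(σ₀² + 10.8873)/10.8873 = 0.1225·12.2329/10.8873 = 0.137640; SD = √(0.1225·12.2329/10.8873) = 0.3710.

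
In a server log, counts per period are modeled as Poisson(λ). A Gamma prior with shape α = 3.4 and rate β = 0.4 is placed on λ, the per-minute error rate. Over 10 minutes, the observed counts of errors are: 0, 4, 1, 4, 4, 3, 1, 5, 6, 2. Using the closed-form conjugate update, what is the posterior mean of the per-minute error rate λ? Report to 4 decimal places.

With a Gamma(shape α, rate β) prior, the Poisson likelihood is conjugate: the posterior is Gamma(α + ΣXᵢ, β + n).
Sum of counts S = 30 over n = 10 minutes.
Posterior: Gamma(α+S, β+n) = Gamma(3.4+30, 0.4+10) = Gamma(33.4, 10.4).
Posterior mean = α/β = 33.4/10.4 = 3.2115.

3.2115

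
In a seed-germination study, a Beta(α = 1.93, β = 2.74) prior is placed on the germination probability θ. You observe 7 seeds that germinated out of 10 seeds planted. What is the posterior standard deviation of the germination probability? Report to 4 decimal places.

The Beta prior is conjugate to a Binomial/Bernoulli likelihood; the update adds successes to α and failures to β.
Posterior: Beta(α+k, β+n−k) = Beta(1.93+7, 2.74+3) = Beta(8.93, 5.74).
Var = αβ/((α+β)²(α+β+1)) = 8.93·5.74/(14.67²·15.67) = 0.01519967; SD = √0.01519967 = 0.1233.

0.1233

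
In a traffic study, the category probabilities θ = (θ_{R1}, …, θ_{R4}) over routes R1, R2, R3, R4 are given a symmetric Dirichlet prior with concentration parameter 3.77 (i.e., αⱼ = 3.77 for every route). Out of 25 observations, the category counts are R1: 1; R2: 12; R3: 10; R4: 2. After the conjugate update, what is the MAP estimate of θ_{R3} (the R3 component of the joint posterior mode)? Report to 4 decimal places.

0.3539

The Dirichlet prior is conjugate to the Multinomial likelihood: each posterior αⱼ = prior αⱼ + observed count nⱼ.
Posterior concentration: (4.77, 15.77, 13.77, 5.77), total = 40.08.
Joint mode component: (α_{R3}−1)/(Σα−K) = 12.77/36.08 = 0.3539.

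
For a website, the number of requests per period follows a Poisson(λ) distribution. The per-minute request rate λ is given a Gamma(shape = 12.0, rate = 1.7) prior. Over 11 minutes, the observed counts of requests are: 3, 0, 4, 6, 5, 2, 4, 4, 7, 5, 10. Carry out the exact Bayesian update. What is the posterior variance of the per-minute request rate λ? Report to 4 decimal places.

With a Gamma(shape α, rate β) prior, the Poisson likelihood is conjugate: the posterior is Gamma(α + ΣXᵢ, β + n).
Sum of counts S = 50 over n = 11 minutes.
Posterior: Gamma(α+S, β+n) = Gamma(12.0+50, 1.7+11) = Gamma(62.0, 12.7).
Var = α/β² = 62.0/12.7² = 0.3844.

0.3844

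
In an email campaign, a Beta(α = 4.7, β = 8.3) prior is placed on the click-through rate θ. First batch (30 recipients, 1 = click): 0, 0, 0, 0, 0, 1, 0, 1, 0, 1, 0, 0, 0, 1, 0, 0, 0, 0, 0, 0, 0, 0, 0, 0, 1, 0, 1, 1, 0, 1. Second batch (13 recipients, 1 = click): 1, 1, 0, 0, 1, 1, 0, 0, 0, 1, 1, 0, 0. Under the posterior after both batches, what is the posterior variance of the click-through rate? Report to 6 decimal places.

0.003902

The Beta prior is conjugate to a Binomial/Bernoulli likelihood; the update adds successes to α and failures to β.
After batch 1: Beta(4.7+8, 8.3+22) = Beta(12.7, 30.3).
After batch 2: Beta(12.7+6, 30.3+7) = Beta(18.7, 37.3).
Var = αβ/((α+β)²(α+β+1)) = 18.7·37.3/(56.0²·57.0) = 0.003902.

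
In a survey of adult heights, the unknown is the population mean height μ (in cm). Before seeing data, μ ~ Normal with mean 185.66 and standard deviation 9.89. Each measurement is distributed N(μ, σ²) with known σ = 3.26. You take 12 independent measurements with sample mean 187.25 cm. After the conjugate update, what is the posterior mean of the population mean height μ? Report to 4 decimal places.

For Normal data with known variance σ², a Normal(μ₀, σ₀²) prior on μ is conjugate. Posterior precision = 1/σ₀² + n/σ²; posterior mean is the precision-weighted average of μ₀ and x̄.
n·x̄ = 12·187.25 = 2247.
σ₀² = 9.89² = 97.8121, σ² = 3.26² = 10.6276; σ² + n·σ₀² = 10.6276 + 12·97.8121 = 1184.3728.
Posterior mean = (μ₀/σ₀² + n·x̄/σ²)/(1/σ₀² + n/σ²) = (σ²·μ₀ + σ₀²·n·x̄)/(σ² + n·σ₀²) = (10.6276·185.66 + 97.8121·2247)/1184.3728 = 221756.908916/1184.3728 = 187.2357.

187.2357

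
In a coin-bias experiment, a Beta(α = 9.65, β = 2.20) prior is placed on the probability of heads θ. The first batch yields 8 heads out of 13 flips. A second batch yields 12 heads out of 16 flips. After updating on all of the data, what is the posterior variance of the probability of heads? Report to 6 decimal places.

The Beta prior is conjugate to a Binomial/Bernoulli likelihood; the update adds successes to α and failures to β.
After batch 1: Beta(9.65+8, 2.20+5) = Beta(17.65, 7.20).
After batch 2: Beta(17.65+12, 7.20+4) = Beta(29.65, 11.20).
Var = αβ/((α+β)²(α+β+1)) = 29.65·11.20/(40.85²·41.85) = 0.004755.

0.004755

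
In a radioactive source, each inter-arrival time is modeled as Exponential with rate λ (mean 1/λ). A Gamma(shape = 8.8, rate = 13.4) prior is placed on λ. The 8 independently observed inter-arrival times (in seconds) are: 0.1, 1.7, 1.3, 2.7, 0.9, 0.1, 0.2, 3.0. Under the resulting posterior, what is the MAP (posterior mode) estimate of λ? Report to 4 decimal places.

With a Gamma(shape α, rate β) prior on the exponential rate λ, the posterior after n observations with total T = Σxᵢ is Gamma(α+n, β+T).
Sum of observations T = 10.0 seconds; n = 8.
Posterior: Gamma(8.8+8, 13.4+10.0) = Gamma(16.8, 23.4).
Mode = (α−1)/β = 0.6752.

0.6752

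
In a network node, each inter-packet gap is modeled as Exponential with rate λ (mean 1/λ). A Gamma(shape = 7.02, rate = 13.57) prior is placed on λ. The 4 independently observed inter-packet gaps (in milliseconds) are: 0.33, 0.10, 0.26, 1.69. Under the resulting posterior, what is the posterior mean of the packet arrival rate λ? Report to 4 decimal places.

With a Gamma(shape α, rate β) prior on the exponential rate λ, the posterior after n observations with total T = Σxᵢ is Gamma(α+n, β+T).
Sum of observations T = 2.38 milliseconds; n = 4.
Posterior: Gamma(7.02+4, 13.57+2.38) = Gamma(11.02, 15.95).
Posterior mean of λ = α/β = 11.02/15.95 = 0.6909.

0.6909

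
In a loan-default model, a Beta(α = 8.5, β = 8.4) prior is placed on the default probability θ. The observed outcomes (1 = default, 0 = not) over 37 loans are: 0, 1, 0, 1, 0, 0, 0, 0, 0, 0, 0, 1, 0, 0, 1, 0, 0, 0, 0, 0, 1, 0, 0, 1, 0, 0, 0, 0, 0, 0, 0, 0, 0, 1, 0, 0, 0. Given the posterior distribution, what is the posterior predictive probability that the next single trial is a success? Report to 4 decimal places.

The Beta prior is conjugate to a Binomial/Bernoulli likelihood; the update adds successes to α and failures to β.
Posterior: Beta(α+k, β+n−k) = Beta(8.5+7, 8.4+30) = Beta(15.5, 38.4).
For a single future Bernoulli trial, P(success | data) = α/(α+β) = 0.2876.

0.2876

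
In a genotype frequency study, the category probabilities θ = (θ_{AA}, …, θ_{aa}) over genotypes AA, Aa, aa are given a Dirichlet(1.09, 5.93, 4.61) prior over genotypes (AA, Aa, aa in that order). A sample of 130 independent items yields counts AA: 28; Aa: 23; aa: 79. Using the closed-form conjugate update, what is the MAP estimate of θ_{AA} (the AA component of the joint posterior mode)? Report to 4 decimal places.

0.2026

The Dirichlet prior is conjugate to the Multinomial likelihood: each posterior αⱼ = prior αⱼ + observed count nⱼ.
Posterior concentration: (29.09, 28.93, 83.61), total = 141.63.
Joint mode component: (α_{AA}−1)/(Σα−K) = 28.09/138.63 = 0.2026.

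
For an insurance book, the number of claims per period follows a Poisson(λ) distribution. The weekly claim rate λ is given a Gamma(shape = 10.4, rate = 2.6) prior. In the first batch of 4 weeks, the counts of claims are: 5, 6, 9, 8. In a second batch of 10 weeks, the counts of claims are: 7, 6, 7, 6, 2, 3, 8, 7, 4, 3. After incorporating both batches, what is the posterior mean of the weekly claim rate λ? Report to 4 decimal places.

With a Gamma(shape α, rate β) prior, the Poisson likelihood is conjugate: the posterior is Gamma(α + ΣXᵢ, β + n).
Batch 1: sum of counts S = 28 over n = 4 weeks.
After batch 1: Gamma(α+S, β+n) = Gamma(10.4+28, 2.6+4) = Gamma(38.4, 6.6).
Batch 2: sum of counts S = 53 over n = 10 weeks.
After batch 2: Gamma(α+S, β+n) = Gamma(38.4+53, 6.6+10) = Gamma(91.4, 16.6).
Posterior mean = α/β = 91.4/16.6 = 5.5060.

5.5060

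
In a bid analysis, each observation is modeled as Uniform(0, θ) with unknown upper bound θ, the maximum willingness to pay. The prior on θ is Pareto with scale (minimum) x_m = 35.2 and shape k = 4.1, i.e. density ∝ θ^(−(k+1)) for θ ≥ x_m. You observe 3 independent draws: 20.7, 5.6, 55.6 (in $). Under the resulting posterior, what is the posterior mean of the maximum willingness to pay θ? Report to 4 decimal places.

64.7148

A Pareto(scale x_m, shape k) prior on the upper bound θ of Uniform(0, θ) is conjugate: posterior is Pareto(max(x_m, max xᵢ), k + n).
Sample maximum = 55.6; prior scale x_m = 35.2 → posterior scale = max = 55.6.
Posterior shape = 4.1 + 3 = 7.1.
E[θ|data] = k·x_m/(k−1) = 7.1·55.6/6.1 = 64.7148.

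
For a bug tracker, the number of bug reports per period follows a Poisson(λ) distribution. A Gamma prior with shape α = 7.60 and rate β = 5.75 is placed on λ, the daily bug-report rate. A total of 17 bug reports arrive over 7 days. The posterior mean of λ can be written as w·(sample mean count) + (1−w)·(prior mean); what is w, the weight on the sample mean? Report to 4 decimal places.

0.5490

With a Gamma(shape α, rate β) prior, the Poisson likelihood is conjugate: the posterior is Gamma(α + ΣXᵢ, β + n).
Posterior mean = (α₀+S)/(β₀+n) = [n/(β₀+n)]·(S/n) + [β₀/(β₀+n)]·(α₀/β₀), so only n and β₀ enter the weight.
Weight on data w = n/(β₀+n) = 7/(5.75+7) = 7/12.75 = 0.5490.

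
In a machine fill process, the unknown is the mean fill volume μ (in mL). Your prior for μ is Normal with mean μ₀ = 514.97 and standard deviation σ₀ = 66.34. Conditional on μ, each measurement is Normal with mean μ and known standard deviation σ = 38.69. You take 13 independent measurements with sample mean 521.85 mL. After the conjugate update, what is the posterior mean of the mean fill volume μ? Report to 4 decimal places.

521.6746

For Normal data with known variance σ², a Normal(μ₀, σ₀²) prior on μ is conjugate. Posterior precision = 1/σ₀² + n/σ²; posterior mean is the precision-weighted average of μ₀ and x̄.
n·x̄ = 13·521.85 = 6784.05.
σ₀² = 66.34² = 4400.9956, σ² = 38.69² = 1496.9161; σ² + n·σ₀² = 1496.9161 + 13·4400.9956 = 58709.8589.
Posterior mean = (μ₀/σ₀² + n·x̄/σ²)/(1/σ₀² + n/σ²) = (σ²·μ₀ + σ₀²·n·x̄)/(σ² + n·σ₀²) = (1496.9161·514.97 + 4400.9956·6784.05)/58709.8589 = 30627441.084197/58709.8589 = 521.6746.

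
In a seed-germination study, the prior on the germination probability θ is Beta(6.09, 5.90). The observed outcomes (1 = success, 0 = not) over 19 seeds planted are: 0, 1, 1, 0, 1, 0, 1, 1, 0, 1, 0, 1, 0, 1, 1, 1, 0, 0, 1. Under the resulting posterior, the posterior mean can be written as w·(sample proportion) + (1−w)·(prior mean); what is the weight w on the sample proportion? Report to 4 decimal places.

The Beta prior is conjugate to a Binomial/Bernoulli likelihood; the update adds successes to α and failures to β.
Posterior mean = (α₀+k)/(α₀+β₀+n) = [n/(α₀+β₀+n)]·(k/n) + [(α₀+β₀)/(α₀+β₀+n)]·α₀/(α₀+β₀), so only n and the prior enter the weight.
The weight on the data is w = n/(α₀+β₀+n) = 19/(6.09+5.90+19) = 19/30.99 = 0.6131.

0.6131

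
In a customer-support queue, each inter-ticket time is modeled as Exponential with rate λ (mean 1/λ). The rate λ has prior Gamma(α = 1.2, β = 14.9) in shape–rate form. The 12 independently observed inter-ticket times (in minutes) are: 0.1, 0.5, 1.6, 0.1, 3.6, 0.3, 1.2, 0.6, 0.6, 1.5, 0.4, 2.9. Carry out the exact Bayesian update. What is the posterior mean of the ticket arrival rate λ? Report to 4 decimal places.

0.4664

With a Gamma(shape α, rate β) prior on the exponential rate λ, the posterior after n observations with total T = Σxᵢ is Gamma(α+n, β+T).
Sum of observations T = 13.4 minutes; n = 12.
Posterior: Gamma(1.2+12, 14.9+13.4) = Gamma(13.2, 28.3).
Posterior mean of λ = α/β = 13.2/28.3 = 0.4664.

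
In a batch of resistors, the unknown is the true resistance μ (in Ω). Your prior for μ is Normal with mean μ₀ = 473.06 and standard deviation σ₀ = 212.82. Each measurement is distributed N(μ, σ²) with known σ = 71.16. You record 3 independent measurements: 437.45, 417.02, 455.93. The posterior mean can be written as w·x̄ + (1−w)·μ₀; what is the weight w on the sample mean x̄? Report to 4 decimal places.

For Normal data with known variance σ², a Normal(μ₀, σ₀²) prior on μ is conjugate. Posterior precision = 1/σ₀² + n/σ²; posterior mean is the precision-weighted average of μ₀ and x̄.
σ₀² = 212.82² = 45292.3524, σ² = 71.16² = 5063.7456. Prior precision 1/σ₀² = 1/45292.3524; data precision n/σ² = 3/5063.7456.
w = (n/σ²)/(1/σ₀² + n/σ²) = n·σ₀²/(σ² + n·σ₀²) = 3·45292.3524/(5063.7456 + 3·45292.3524) = 135877.0572/140940.8028 = 0.9641.

0.9641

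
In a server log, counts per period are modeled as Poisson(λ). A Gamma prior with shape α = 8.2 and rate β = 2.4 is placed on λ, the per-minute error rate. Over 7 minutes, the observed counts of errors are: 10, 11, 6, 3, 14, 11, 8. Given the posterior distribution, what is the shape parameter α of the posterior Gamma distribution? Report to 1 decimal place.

71.2

With a Gamma(shape α, rate β) prior, the Poisson likelihood is conjugate: the posterior is Gamma(α + ΣXᵢ, β + n).
Sum of counts S = 63 over n = 7 minutes.
Posterior: Gamma(α+S, β+n) = Gamma(8.2+63, 2.4+7) = Gamma(71.2, 9.4).
Posterior α = 71.2.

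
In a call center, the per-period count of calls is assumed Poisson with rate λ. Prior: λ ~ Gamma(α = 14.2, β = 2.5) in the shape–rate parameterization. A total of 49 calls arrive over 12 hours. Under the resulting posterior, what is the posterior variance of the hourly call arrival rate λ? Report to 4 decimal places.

0.3006

With a Gamma(shape α, rate β) prior, the Poisson likelihood is conjugate: the posterior is Gamma(α + ΣXᵢ, β + n).
Posterior: Gamma(α+S, β+n) = Gamma(14.2+49, 2.5+12) = Gamma(63.2, 14.5).
Var = α/β² = 63.2/14.5² = 0.3006.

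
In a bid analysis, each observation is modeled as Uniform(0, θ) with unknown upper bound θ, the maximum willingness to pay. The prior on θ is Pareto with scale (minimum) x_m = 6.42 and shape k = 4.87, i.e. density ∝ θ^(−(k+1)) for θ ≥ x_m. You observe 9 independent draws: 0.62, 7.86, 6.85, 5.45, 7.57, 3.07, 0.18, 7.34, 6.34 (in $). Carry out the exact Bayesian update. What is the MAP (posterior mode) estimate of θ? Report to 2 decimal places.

7.86

A Pareto(scale x_m, shape k) prior on the upper bound θ of Uniform(0, θ) is conjugate: posterior is Pareto(max(x_m, max xᵢ), k + n).
Sample maximum = 7.86; prior scale x_m = 6.42 → posterior scale = max = 7.86.
Posterior shape = 4.87 + 9 = 13.87.
The Pareto density is decreasing on [x_m, ∞), so the mode is x_m = 7.86.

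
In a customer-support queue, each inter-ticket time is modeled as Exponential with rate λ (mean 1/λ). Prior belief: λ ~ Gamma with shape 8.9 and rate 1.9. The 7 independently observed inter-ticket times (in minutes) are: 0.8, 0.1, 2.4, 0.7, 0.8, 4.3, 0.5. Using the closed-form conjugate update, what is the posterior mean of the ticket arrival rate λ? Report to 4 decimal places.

With a Gamma(shape α, rate β) prior on the exponential rate λ, the posterior after n observations with total T = Σxᵢ is Gamma(α+n, β+T).
Sum of observations T = 9.6 minutes; n = 7.
Posterior: Gamma(8.9+7, 1.9+9.6) = Gamma(15.9, 11.5).
Posterior mean of λ = α/β = 15.9/11.5 = 1.3826.

1.3826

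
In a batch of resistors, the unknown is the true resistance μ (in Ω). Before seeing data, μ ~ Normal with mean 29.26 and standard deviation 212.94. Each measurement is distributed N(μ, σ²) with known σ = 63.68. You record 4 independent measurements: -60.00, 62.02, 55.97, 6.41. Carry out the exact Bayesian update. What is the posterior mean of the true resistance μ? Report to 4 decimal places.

For Normal data with known variance σ², a Normal(μ₀, σ₀²) prior on μ is conjugate. Posterior precision = 1/σ₀² + n/σ²; posterior mean is the precision-weighted average of μ₀ and x̄.
Σxᵢ = (-60.00) + 62.02 + 55.97 + 6.41 = 64.4, so n·x̄ = 64.4.
σ₀² = 212.94² = 45343.4436, σ² = 63.68² = 4055.1424; σ² + n·σ₀² = 4055.1424 + 4·45343.4436 = 185428.9168.
Posterior mean = (μ₀/σ₀² + n·x̄/σ²)/(1/σ₀² + n/σ²) = (σ²·μ₀ + σ₀²·n·x̄)/(σ² + n·σ₀²) = (4055.1424·29.26 + 45343.4436·64.4)/185428.9168 = 3038771.234464/185428.9168 = 16.3878.

16.3878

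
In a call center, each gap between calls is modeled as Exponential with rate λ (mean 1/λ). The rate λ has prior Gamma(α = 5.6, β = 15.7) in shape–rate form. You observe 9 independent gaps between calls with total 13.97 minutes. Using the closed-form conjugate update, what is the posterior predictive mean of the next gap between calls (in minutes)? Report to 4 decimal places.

2.1816

With a Gamma(shape α, rate β) prior on the exponential rate λ, the posterior after n observations with total T = Σxᵢ is Gamma(α+n, β+T).
Posterior: Gamma(5.6+9, 15.7+13.97) = Gamma(14.6, 29.67).
The predictive distribution for the next observation is Lomax; its mean is β/(α−1) = 29.67/13.6 = 2.1816.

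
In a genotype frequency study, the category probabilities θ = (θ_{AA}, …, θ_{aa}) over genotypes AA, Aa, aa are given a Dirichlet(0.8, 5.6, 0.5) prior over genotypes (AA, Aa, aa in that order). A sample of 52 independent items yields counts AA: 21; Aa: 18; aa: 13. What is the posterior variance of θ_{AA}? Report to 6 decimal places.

The Dirichlet prior is conjugate to the Multinomial likelihood: each posterior αⱼ = prior αⱼ + observed count nⱼ.
Posterior concentration: (21.8, 23.6, 13.5), total = 58.9.
Var[θ_j] = α_j(Σα−α_j)/((Σα)²(Σα+1)) = 21.8·37.1/(58.9²·59.9) = 0.003892.

0.003892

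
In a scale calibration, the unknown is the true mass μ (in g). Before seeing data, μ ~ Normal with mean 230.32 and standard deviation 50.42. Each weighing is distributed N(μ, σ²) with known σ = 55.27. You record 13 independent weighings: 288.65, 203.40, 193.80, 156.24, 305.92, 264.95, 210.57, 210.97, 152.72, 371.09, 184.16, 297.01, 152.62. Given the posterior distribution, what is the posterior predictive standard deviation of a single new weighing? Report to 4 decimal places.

For Normal data with known variance σ², a Normal(μ₀, σ₀²) prior on μ is conjugate. Posterior precision = 1/σ₀² + n/σ²; posterior mean is the precision-weighted average of μ₀ and x̄.
σ₀² = 50.42² = 2542.1764, σ² = 55.27² = 3054.7729; σ² + n·σ₀² = 3054.7729 + 13·2542.1764 = 36103.0661.
Posterior precision = 1/σ₀² + n/σ² = 1/2542.1764 + 13/3054.7729 = (σ² + n·σ₀²)/(σ₀²σ²) = 36103.0661/(2542.1764·3054.7729); posterior variance σₙ² = σ₀²σ²/(σ² + n·σ₀²) = 2542.1764·3054.7729/36103.0661 = 215.100057.
Predictive variance for one new observation = σₙ² + σ² = 2542.1764·3054.7729/36103.0661 + 3054.7729 = σ²·(σ₀² + 36103.0661)/36103.0661 = 3054.7729·38645.2425/36103.0661 = 3269.872957; SD = √(3054.7729·38645.2425/36103.0661) = 57.1828.

57.1828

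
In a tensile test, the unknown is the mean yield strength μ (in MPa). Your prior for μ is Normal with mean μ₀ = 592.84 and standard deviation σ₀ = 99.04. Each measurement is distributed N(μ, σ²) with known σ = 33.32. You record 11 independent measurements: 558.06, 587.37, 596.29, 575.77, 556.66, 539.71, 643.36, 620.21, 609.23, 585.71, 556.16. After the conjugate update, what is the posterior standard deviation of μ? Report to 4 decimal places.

9.9951

For Normal data with known variance σ², a Normal(μ₀, σ₀²) prior on μ is conjugate. Posterior precision = 1/σ₀² + n/σ²; posterior mean is the precision-weighted average of μ₀ and x̄.
σ₀² = 99.04² = 9808.9216, σ² = 33.32² = 1110.2224; σ² + n·σ₀² = 1110.2224 + 11·9808.9216 = 109008.36.
Posterior precision = 1/σ₀² + n/σ² = 1/9808.9216 + 11/1110.2224 = (σ² + n·σ₀²)/(σ₀²σ²) = 109008.36/(9808.9216·1110.2224); posterior variance σₙ² = σ₀²σ²/(σ² + n·σ₀²) = 9808.9216·1110.2224/109008.36 = 99.901370.
Posterior SD = √σₙ² = √(9808.9216·1110.2224/109008.36) = 9.9951.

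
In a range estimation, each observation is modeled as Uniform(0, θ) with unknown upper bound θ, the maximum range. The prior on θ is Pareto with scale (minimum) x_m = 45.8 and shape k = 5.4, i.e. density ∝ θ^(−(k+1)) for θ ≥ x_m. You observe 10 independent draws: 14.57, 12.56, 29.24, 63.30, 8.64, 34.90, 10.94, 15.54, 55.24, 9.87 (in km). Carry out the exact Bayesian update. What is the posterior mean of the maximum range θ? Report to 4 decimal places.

A Pareto(scale x_m, shape k) prior on the upper bound θ of Uniform(0, θ) is conjugate: posterior is Pareto(max(x_m, max xᵢ), k + n).
Sample maximum = 63.30; prior scale x_m = 45.8 → posterior scale = max = 63.30.
Posterior shape = 5.4 + 10 = 15.4.
E[θ|data] = k·x_m/(k−1) = 15.4·63.30/14.4 = 67.6958.

67.6958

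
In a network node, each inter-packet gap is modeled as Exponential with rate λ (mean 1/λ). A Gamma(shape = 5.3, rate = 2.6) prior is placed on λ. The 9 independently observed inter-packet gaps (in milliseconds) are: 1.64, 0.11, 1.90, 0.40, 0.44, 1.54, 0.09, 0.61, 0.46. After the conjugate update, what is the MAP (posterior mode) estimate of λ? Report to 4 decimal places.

With a Gamma(shape α, rate β) prior on the exponential rate λ, the posterior after n observations with total T = Σxᵢ is Gamma(α+n, β+T).
Sum of observations T = 7.19 milliseconds; n = 9.
Posterior: Gamma(5.3+9, 2.6+7.19) = Gamma(14.3, 9.79).
Mode = (α−1)/β = 1.3585.

1.3585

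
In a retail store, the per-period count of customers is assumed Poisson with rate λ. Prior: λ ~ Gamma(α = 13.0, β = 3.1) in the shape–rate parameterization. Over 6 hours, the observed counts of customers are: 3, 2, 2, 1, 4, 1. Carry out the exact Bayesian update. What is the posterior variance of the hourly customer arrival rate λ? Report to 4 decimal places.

0.3140

With a Gamma(shape α, rate β) prior, the Poisson likelihood is conjugate: the posterior is Gamma(α + ΣXᵢ, β + n).
Sum of counts S = 13 over n = 6 hours.
Posterior: Gamma(α+S, β+n) = Gamma(13.0+13, 3.1+6) = Gamma(26.0, 9.1).
Var = α/β² = 26.0/9.1² = 0.3140.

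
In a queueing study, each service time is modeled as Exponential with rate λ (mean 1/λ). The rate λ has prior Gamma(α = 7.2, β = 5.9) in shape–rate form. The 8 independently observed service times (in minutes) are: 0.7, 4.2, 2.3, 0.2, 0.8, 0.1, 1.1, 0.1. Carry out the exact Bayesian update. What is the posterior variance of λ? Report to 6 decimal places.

0.064092

With a Gamma(shape α, rate β) prior on the exponential rate λ, the posterior after n observations with total T = Σxᵢ is Gamma(α+n, β+T).
Sum of observations T = 9.5 minutes; n = 8.
Posterior: Gamma(7.2+8, 5.9+9.5) = Gamma(15.2, 15.4).
Var = α/β² = 0.064092.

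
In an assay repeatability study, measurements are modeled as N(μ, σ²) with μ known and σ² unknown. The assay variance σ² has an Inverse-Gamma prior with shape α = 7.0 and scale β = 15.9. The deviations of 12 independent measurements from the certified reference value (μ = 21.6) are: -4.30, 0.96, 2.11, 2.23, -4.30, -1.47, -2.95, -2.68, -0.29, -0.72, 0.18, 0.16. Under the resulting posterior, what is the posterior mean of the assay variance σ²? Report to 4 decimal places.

With known mean μ and an Inverse-Gamma(α, β) prior on σ², the Normal likelihood is conjugate: posterior is Inv-Gamma(α + n/2, β + Σ(xᵢ−μ)²/2).
Σ(xᵢ−μ)² = (-4.30)² + (0.96)² + (2.11)² + (2.23)² + (-4.30)² + (-1.47)² + (-2.95)² + (-2.68)² + (-0.29)² + (-0.72)² + (0.18)² + (0.16)² = 66.0329.
Posterior: Inv-Gamma(7.0 + 12/2, 15.9 + 66.0329/2) = Inv-Gamma(13.00, 48.91645).
E[σ²|data] = β/(α−1) = 48.91645/12.00 = 4.0764.

4.0764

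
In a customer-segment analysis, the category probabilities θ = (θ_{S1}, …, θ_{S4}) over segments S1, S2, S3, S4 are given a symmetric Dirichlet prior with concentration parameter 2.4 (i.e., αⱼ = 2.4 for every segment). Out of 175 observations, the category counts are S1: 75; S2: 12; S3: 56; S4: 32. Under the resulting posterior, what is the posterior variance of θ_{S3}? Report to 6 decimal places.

The Dirichlet prior is conjugate to the Multinomial likelihood: each posterior αⱼ = prior αⱼ + observed count nⱼ.
Posterior concentration: (77.4, 14.4, 58.4, 34.4), total = 184.6.
Var[θ_j] = α_j(Σα−α_j)/((Σα)²(Σα+1)) = 58.4·126.2/(184.6²·185.6) = 0.001165.

0.001165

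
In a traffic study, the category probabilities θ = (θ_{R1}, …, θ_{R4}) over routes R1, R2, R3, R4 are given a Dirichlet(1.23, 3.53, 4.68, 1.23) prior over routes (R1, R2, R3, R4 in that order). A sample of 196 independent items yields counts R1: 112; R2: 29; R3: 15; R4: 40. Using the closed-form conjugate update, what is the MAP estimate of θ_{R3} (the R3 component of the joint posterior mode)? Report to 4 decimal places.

The Dirichlet prior is conjugate to the Multinomial likelihood: each posterior αⱼ = prior αⱼ + observed count nⱼ.
Posterior concentration: (113.23, 32.53, 19.68, 41.23), total = 206.67.
Joint mode component: (α_{R3}−1)/(Σα−K) = 18.68/202.67 = 0.0922.

0.0922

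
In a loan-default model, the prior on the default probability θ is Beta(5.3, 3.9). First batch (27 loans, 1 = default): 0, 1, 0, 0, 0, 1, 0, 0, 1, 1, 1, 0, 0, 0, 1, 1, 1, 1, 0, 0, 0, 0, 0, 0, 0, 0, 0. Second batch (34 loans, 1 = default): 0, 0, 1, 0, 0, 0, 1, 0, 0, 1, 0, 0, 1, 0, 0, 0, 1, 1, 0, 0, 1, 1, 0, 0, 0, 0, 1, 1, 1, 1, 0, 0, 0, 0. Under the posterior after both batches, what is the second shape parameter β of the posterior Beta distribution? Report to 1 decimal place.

43.9

The Beta prior is conjugate to a Binomial/Bernoulli likelihood; the update adds successes to α and failures to β.
After batch 1: Beta(5.3+9, 3.9+18) = Beta(14.3, 21.9).
After batch 2: Beta(14.3+12, 21.9+22) = Beta(26.3, 43.9).
Posterior β = 43.9.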